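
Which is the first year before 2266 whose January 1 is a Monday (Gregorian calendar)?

2255

Jan 1 advances by 2 weekdays after a leap year and by 1 after a common year.
2266: Jan 1 is Monday.
2265: Sunday
2264: Friday (leap)
2263: Thursday
2262: Wednesday
2261: Tuesday
2260: Sunday (leap)
2259: Saturday
2258: Friday
2257: Thursday
2256: Tuesday (leap)
2255: Monday
2255 begins on a Monday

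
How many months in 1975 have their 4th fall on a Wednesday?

1

Check the 4th of each month of 1975: Jan 4: Sat, Feb 4: Tue, Mar 4: Tue, Apr 4: Fri, May 4: Sun, Jun 4: Wed, Jul 4: Fri, Aug 4: Mon, Sep 4: Thu, Oct 4: Sat, Nov 4: Tue, Dec 4: Thu.
Wednesday occurs in June — 1 month.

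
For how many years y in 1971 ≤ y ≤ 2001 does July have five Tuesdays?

July has 31 days; it has five Tuesdays when Tuesday falls among the first (month-length − 28) days — i.e. when July 1 is one of Tuesday/Monday/Sunday.
July 1 by year: 1971:Thu 1972:Sat 1973:Sun✓ 1974:Mon✓ 1975:Tue✓ 1976:Thu 1977:Fri 1978:Sat 1979:Sun✓ 1980:Tue✓ 1981:Wed 1982:Thu 1983:Fri 1984:Sun✓ 1985:Mon✓ 1986:Tue✓ 1987:Wed 1988:Fri 1989:Sat 1990:Sun✓ 1991:Mon✓ 1992:Wed 1993:Thu 1994:Fri 1995:Sat 1996:Mon✓ 1997:Tue✓ 1998:Wed 1999:Thu 2000:Sat 2001:Sun✓
Years with five Tuesdays: 1973, 1974, 1975, 1979, 1980, 1984, 1985, 1986, 1990, 1991, 1996, 1997, 2001 → 13.

13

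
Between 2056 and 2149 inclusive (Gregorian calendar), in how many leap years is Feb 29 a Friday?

Leap years in 2056–2149: 23 of them.
Feb 29 weekday advances by 5 (mod 7) from one leap year to the next four years later (or differs when a century non-leap intervenes).
Leap-day weekdays: 2056:Tue 2060:Sun 2064:Fri✓ 2068:Wed 2072:Mon 2076:Sat 2080:Thu 2084:Tue 2088:Sun 2092:Fri✓ 2096:Wed 2104:Fri✓ 2108:Wed 2112:Mon 2116:Sat 2120:Thu 2124:Tue 2128:Sun 2132:Fri✓ 2136:Wed 2140:Mon 2144:Sat 2148:Thu
Friday: 2064, 2092, 2104, 2132 → 4.

4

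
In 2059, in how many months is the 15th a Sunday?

1

Check the 15th of each month of 2059: Jan 15: Wed, Feb 15: Sat, Mar 15: Sat, Apr 15: Tue, May 15: Thu, Jun 15: Sun, Jul 15: Tue, Aug 15: Fri, Sep 15: Mon, Oct 15: Wed, Nov 15: Sat, Dec 15: Mon.
Sunday occurs in June — 1 month.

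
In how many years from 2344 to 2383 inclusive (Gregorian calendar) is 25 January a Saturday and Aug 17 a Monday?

1

Check each year's weekday for 25 January and Aug 17:
  2344: Tue/Thu  2345: Thu/Fri  2346: Fri/Sat  2347: Sat/Sun  2348: Sun/Tue  2349: Tue/Wed  2350: Wed/Thu  2351: Thu/Fri  2352: Fri/Sun  2353: Sun/Mon  2354: Mon/Tue  2355: Tue/Wed  2356: Wed/Fri  2357: Fri/Sat  …(12 more)…  2370: Sun/Mon  2371: Mon/Tue  2372: Tue/Thu  2373: Thu/Fri  2374: Fri/Sat  2375: Sat/Sun  2376: Sun/Tue  2377: Tue/Wed  2378: Wed/Thu  2379: Thu/Fri  2380: Fri/Sun  2381: Sun/Mon  2382: Mon/Tue  2383: Tue/Wed
Both conditions hold in: 2364 — 1.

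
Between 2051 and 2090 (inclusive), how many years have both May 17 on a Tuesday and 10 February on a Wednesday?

1

Check each year's weekday for May 17 and 10 February:
  2051: Wed/Fri  2052: Fri/Sat  2053: Sat/Mon  2054: Sun/Tue  2055: Mon/Wed  2056: Wed/Thu  2057: Thu/Sat  2058: Fri/Sun  2059: Sat/Mon  2060: Mon/Tue  2061: Tue/Thu  2062: Wed/Fri  2063: Thu/Sat  2064: Sat/Sun  …(12 more)…  2077: Mon/Wed  2078: Tue/Thu  2079: Wed/Fri  2080: Fri/Sat  2081: Sat/Mon  2082: Sun/Tue  2083: Mon/Wed  2084: Wed/Thu  2085: Thu/Sat  2086: Fri/Sun  2087: Sat/Mon  2088: Mon/Tue  2089: Tue/Thu  2090: Wed/Fri
Both conditions hold in: 2072 — 1.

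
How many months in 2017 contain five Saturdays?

4

A month of length L has five Saturdays iff its first Saturday is on day ≤ L−28 (so day 1–3 in a 31-day month, 1–2 in a 30-day month, day 1 in a leap February).
Checking each month of 2017: Jan starts Sun (31d); Feb starts Wed (28d); Mar starts Wed (31d); Apr starts Sat (30d) ✓; May starts Mon (31d); Jun starts Thu (30d); Jul starts Sat (31d) ✓; Aug starts Tue (31d); Sep starts Fri (30d) ✓; Oct starts Sun (31d); Nov starts Wed (30d); Dec starts Fri (31d) ✓.
Five-Saturday months: April, July, September, December → 4.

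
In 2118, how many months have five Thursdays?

A month of length L has five Thursdays iff its first Thursday is on day ≤ L−28 (so day 1–3 in a 31-day month, 1–2 in a 30-day month, day 1 in a leap February).
Checking each month of 2118: Jan starts Sat (31d); Feb starts Tue (28d); Mar starts Tue (31d) ✓; Apr starts Fri (30d); May starts Sun (31d); Jun starts Wed (30d) ✓; Jul starts Fri (31d); Aug starts Mon (31d); Sep starts Thu (30d) ✓; Oct starts Sat (31d); Nov starts Tue (30d); Dec starts Thu (31d) ✓.
Five-Thursday months: March, June, September, December → 4.

4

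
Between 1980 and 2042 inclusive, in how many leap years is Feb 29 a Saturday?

Leap years in 1980–2042: 16 of them.
Feb 29 weekday advances by 5 (mod 7) from one leap year to the next four years later (or differs when a century non-leap intervenes).
Leap-day weekdays: 1980:Fri 1984:Wed 1988:Mon 1992:Sat✓ 1996:Thu 2000:Tue 2004:Sun 2008:Fri 2012:Wed 2016:Mon 2020:Sat✓ 2024:Thu 2028:Tue 2032:Sun 2036:Fri 2040:Wed
Saturday: 1992, 2020 → 2.

2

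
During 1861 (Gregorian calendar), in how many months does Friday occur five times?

A month of length L has five Fridays iff its first Friday is on day ≤ L−28 (so day 1–3 in a 31-day month, 1–2 in a 30-day month, day 1 in a leap February).
Checking each month of 1861: Jan starts Tue (31d); Feb starts Fri (28d); Mar starts Fri (31d) ✓; Apr starts Mon (30d); May starts Wed (31d) ✓; Jun starts Sat (30d); Jul starts Mon (31d); Aug starts Thu (31d) ✓; Sep starts Sun (30d); Oct starts Tue (31d); Nov starts Fri (30d) ✓; Dec starts Sun (31d).
Five-Friday months: March, May, August, November → 4.

4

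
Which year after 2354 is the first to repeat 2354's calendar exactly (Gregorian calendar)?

2365

Two years share a calendar iff Jan 1 falls on the same weekday and both are leap or both are common. 2354: Jan 1 is Friday, common year.
2355: Jan 1 Saturday, common
2356: Jan 1 Sunday, leap
2357: Jan 1 Tuesday, common
2358: Jan 1 Wednesday, common
2359: Jan 1 Thursday, common
2360: Jan 1 Friday, leap
2361: Jan 1 Sunday, common
2362: Jan 1 Monday, common
2363: Jan 1 Tuesday, common
2364: Jan 1 Wednesday, leap
2365: Jan 1 Friday, common
2365 matches on both conditions.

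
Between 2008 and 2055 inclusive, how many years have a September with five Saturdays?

September has 30 days; it has five Saturdays when Saturday falls among the first (month-length − 28) days — i.e. when September 1 is one of Saturday/Friday.
September 1 by year: 2008:Mon 2009:Tue 2010:Wed 2011:Thu 2012:Sat✓ 2013:Sun 2014:Mon 2015:Tue 2016:Thu 2017:Fri✓ 2018:Sat✓ 2019:Sun 2020:Tue 2021:Wed 2022:Thu …(18 more)… 2041:Sun 2042:Mon 2043:Tue 2044:Thu 2045:Fri✓ 2046:Sat✓ 2047:Sun 2048:Tue 2049:Wed 2050:Thu 2051:Fri✓ 2052:Sun 2053:Mon 2054:Tue 2055:Wed
Years with five Saturdays: 2012, 2017, 2018, 2023, 2028, 2029, 2034, 2035, 2040, 2045, 2046, 2051 → 12.

12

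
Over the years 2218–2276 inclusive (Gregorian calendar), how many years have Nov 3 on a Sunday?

8

Track Nov 3's weekday year by year (advancing +1, or +2 across a Feb 29):
  2218: Tue  2219: Wed (+1)  2220: Fri (+2)  2221: Sat (+1)  2222: Sun (+1) ✓
  2223: Mon (+1)  2224: Wed (+2)  2225: Thu (+1)  2226: Fri (+1)  2227: Sat (+1)
  2228: Mon (+2)  2229: Tue (+1)  2230: Wed (+1)  2231: Thu (+1)  … (31 more years) …
  2263: Tue (+1)  2264: Thu (+2)  2265: Fri (+1)  2266: Sat (+1)  2267: Sun (+1) ✓
  2268: Tue (+2)  2269: Wed (+1)  2270: Thu (+1)  2271: Fri (+1)  2272: Sun (+2) ✓
  2273: Mon (+1)  2274: Tue (+1)  2275: Wed (+1)  2276: Fri (+2)
Sunday years: 2222, 2233, 2239, 2244, 2250, 2261, 2267, 2272 — 8 in total.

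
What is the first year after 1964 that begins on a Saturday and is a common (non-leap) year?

Jan 1 advances by 2 weekdays after a leap year and by 1 after a common year.
1964: Jan 1 is Wednesday (leap).
1965: Friday
1966: Saturday
1966 begins on a Saturday and is a common year.

1966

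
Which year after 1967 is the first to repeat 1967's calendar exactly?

1978

Two years share a calendar iff Jan 1 falls on the same weekday and both are leap or both are common. 1967: Jan 1 is Sunday, common year.
1968: Jan 1 Monday, leap
1969: Jan 1 Wednesday, common
1970: Jan 1 Thursday, common
1971: Jan 1 Friday, common
1972: Jan 1 Saturday, leap
1973: Jan 1 Monday, common
1974: Jan 1 Tuesday, common
1975: Jan 1 Wednesday, common
1976: Jan 1 Thursday, leap
1977: Jan 1 Saturday, common
1978: Jan 1 Sunday, common
1978 matches on both conditions.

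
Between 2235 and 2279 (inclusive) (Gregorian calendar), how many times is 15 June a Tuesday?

Track 15 June's weekday year by year (advancing +1, or +2 across a Feb 29):
  2235: Mon  2236: Wed (+2)  2237: Thu (+1)  2238: Fri (+1)  2239: Sat (+1)
  2240: Mon (+2)  2241: Tue (+1) ✓  2242: Wed (+1)  2243: Thu (+1)  2244: Sat (+2)
  2245: Sun (+1)  2246: Mon (+1)  2247: Tue (+1) ✓  2248: Thu (+2)  … (17 more years) …
  2266: Fri (+1)  2267: Sat (+1)  2268: Mon (+2)  2269: Tue (+1) ✓  2270: Wed (+1)
  2271: Thu (+1)  2272: Sat (+2)  2273: Sun (+1)  2274: Mon (+1)  2275: Tue (+1) ✓
  2276: Thu (+2)  2277: Fri (+1)  2278: Sat (+1)  2279: Sun (+1)
Tuesday years: 2241, 2247, 2252, 2258, 2269, 2275 — 6 in total.

6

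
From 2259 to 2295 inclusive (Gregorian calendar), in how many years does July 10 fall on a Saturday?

4

Track July 10's weekday year by year (advancing +1, or +2 across a Feb 29):
  2259: Sun  2260: Tue (+2)  2261: Wed (+1)  2262: Thu (+1)  2263: Fri (+1)
  2264: Sun (+2)  2265: Mon (+1)  2266: Tue (+1)  2267: Wed (+1)  2268: Fri (+2)
  2269: Sat (+1) ✓  2270: Sun (+1)  2271: Mon (+1)  2272: Wed (+2)  … (9 more years) …
  2282: Mon (+1)  2283: Tue (+1)  2284: Thu (+2)  2285: Fri (+1)  2286: Sat (+1) ✓
  2287: Sun (+1)  2288: Tue (+2)  2289: Wed (+1)  2290: Thu (+1)  2291: Fri (+1)
  2292: Sun (+2)  2293: Mon (+1)  2294: Tue (+1)  2295: Wed (+1)
Saturday years: 2269, 2275, 2280, 2286 — 4 in total.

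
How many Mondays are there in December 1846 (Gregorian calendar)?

December 1846 has 31 days and begins on Tuesday.
The first Monday is December 7.
Mondays fall on 7, 14, 21, 28 — that's 4.

4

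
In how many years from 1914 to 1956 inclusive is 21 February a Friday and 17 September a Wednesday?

4

Check each year's weekday for 21 February and 17 September:
  1914: Sat/Thu  1915: Sun/Fri  1916: Mon/Sun  1917: Wed/Mon  1918: Thu/Tue  1919: Fri/Wed ✓  1920: Sat/Fri  1921: Mon/Sat  1922: Tue/Sun  1923: Wed/Mon  1924: Thu/Wed  1925: Sat/Thu  1926: Sun/Fri  1927: Mon/Sat  …(15 more)…  1943: Sun/Fri  1944: Mon/Sun  1945: Wed/Mon  1946: Thu/Tue  1947: Fri/Wed ✓  1948: Sat/Fri  1949: Mon/Sat  1950: Tue/Sun  1951: Wed/Mon  1952: Thu/Wed  1953: Sat/Thu  1954: Sun/Fri  1955: Mon/Sat  1956: Tue/Mon
Both conditions hold in: 1919, 1930, 1941, 1947 — 4.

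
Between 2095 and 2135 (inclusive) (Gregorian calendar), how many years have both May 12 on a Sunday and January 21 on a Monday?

4

Check each year's weekday for May 12 and January 21:
  2095: Thu/Fri  2096: Sat/Sat  2097: Sun/Mon ✓  2098: Mon/Tue  2099: Tue/Wed  2100: Wed/Thu  2101: Thu/Fri  2102: Fri/Sat  2103: Sat/Sun  2104: Mon/Mon  2105: Tue/Wed  2106: Wed/Thu  2107: Thu/Fri  2108: Sat/Sat  …(13 more)…  2122: Tue/Wed  2123: Wed/Thu  2124: Fri/Fri  2125: Sat/Sun  2126: Sun/Mon ✓  2127: Mon/Tue  2128: Wed/Wed  2129: Thu/Fri  2130: Fri/Sat  2131: Sat/Sun  2132: Mon/Mon  2133: Tue/Wed  2134: Wed/Thu  2135: Thu/Fri
Both conditions hold in: 2097, 2109, 2115, 2126 — 4.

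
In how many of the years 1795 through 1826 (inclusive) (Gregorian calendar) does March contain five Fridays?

14

March has 31 days; it has five Fridays when Friday falls among the first (month-length − 28) days — i.e. when March 1 is one of Friday/Thursday/Wednesday.
March 1 by year: 1795:Sun 1796:Tue 1797:Wed✓ 1798:Thu✓ 1799:Fri✓ 1800:Sat 1801:Sun 1802:Mon 1803:Tue 1804:Thu✓ 1805:Fri✓ 1806:Sat 1807:Sun 1808:Tue 1809:Wed✓ 1810:Thu✓ 1811:Fri✓ 1812:Sun 1813:Mon 1814:Tue 1815:Wed✓ 1816:Fri✓ 1817:Sat 1818:Sun 1819:Mon 1820:Wed✓ 1821:Thu✓ 1822:Fri✓ 1823:Sat 1824:Mon 1825:Tue 1826:Wed✓
Years with five Fridays: 1797, 1798, 1799, 1804, 1805, 1809, 1810, 1811, 1815, 1816, 1820, 1821, 1822, 1826 → 14.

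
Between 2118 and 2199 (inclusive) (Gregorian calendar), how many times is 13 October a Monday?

12

Track 13 October's weekday year by year (advancing +1, or +2 across a Feb 29):
  2118: Thu  2119: Fri (+1)  2120: Sun (+2)  2121: Mon (+1) ✓  2122: Tue (+1)
  2123: Wed (+1)  2124: Fri (+2)  2125: Sat (+1)  2126: Sun (+1)  2127: Mon (+1) ✓
  2128: Wed (+2)  2129: Thu (+1)  2130: Fri (+1)  2131: Sat (+1)  … (54 more years) …
  2186: Fri (+1)  2187: Sat (+1)  2188: Mon (+2) ✓  2189: Tue (+1)  2190: Wed (+1)
  2191: Thu (+1)  2192: Sat (+2)  2193: Sun (+1)  2194: Mon (+1) ✓  2195: Tue (+1)
  2196: Thu (+2)  2197: Fri (+1)  2198: Sat (+1)  2199: Sun (+1)
Monday years: 2121, 2127, 2132, 2138, 2149, 2155, 2160, 2166, 2177, 2183, 2188, 2194 — 12 in total.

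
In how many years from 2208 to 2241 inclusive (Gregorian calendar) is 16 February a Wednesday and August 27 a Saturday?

Check each year's weekday for 16 February and August 27:
  2208: Tue/Sat  2209: Thu/Sun  2210: Fri/Mon  2211: Sat/Tue  2212: Sun/Thu  2213: Tue/Fri  2214: Wed/Sat ✓  2215: Thu/Sun  2216: Fri/Tue  2217: Sun/Wed  2218: Mon/Thu  2219: Tue/Fri  2220: Wed/Sun  2221: Fri/Mon  …(6 more)…  2228: Sat/Wed  2229: Mon/Thu  2230: Tue/Fri  2231: Wed/Sat ✓  2232: Thu/Mon  2233: Sat/Tue  2234: Sun/Wed  2235: Mon/Thu  2236: Tue/Sat  2237: Thu/Sun  2238: Fri/Mon  2239: Sat/Tue  2240: Sun/Thu  2241: Tue/Fri
Both conditions hold in: 2214, 2225, 2231 — 3.

3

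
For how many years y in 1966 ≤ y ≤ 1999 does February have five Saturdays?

1

February has 28 days (29 in leap years); it has five Saturdays when Saturday falls among the first (month-length − 28) days — i.e. when February 1 is Saturday in a leap year (never in a common year).
February 1 by year: 1966:Tue 1967:Wed 1968:Thu 1969:Sat 1970:Sun 1971:Mon 1972:Tue 1973:Thu 1974:Fri 1975:Sat 1976:Sun 1977:Tue 1978:Wed 1979:Thu 1980:Fri …(4 more)… 1985:Fri 1986:Sat 1987:Sun 1988:Mon 1989:Wed 1990:Thu 1991:Fri 1992:Sat✓ 1993:Mon 1994:Tue 1995:Wed 1996:Thu 1997:Sat 1998:Sun 1999:Mon
Years with five Saturdays: 1992 → 1.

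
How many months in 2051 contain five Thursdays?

4

A month of length L has five Thursdays iff its first Thursday is on day ≤ L−28 (so day 1–3 in a 31-day month, 1–2 in a 30-day month, day 1 in a leap February).
Checking each month of 2051: Jan starts Sun (31d); Feb starts Wed (28d); Mar starts Wed (31d) ✓; Apr starts Sat (30d); May starts Mon (31d); Jun starts Thu (30d) ✓; Jul starts Sat (31d); Aug starts Tue (31d) ✓; Sep starts Fri (30d); Oct starts Sun (31d); Nov starts Wed (30d) ✓; Dec starts Fri (31d).
Five-Thursday months: March, June, August, November → 4.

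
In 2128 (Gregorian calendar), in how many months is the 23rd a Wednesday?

Check the 23rd of each month of 2128: Jan 23: Fri, Feb 23: Mon, Mar 23: Tue, Apr 23: Fri, May 23: Sun, Jun 23: Wed, Jul 23: Fri, Aug 23: Mon, Sep 23: Thu, Oct 23: Sat, Nov 23: Tue, Dec 23: Thu.
Wednesday occurs in June — 1 month.

1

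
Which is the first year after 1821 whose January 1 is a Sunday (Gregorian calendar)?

1826

Jan 1 advances by 2 weekdays after a leap year and by 1 after a common year.
1821: Jan 1 is Monday.
1822: Tuesday
1823: Wednesday
1824: Thursday (leap)
1825: Saturday
1826: Sunday
1826 begins on a Sunday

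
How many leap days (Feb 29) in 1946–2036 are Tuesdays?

Leap years in 1946–2036: 23 of them.
Feb 29 weekday advances by 5 (mod 7) from one leap year to the next four years later (or differs when a century non-leap intervenes).
Leap-day weekdays: 1948:Sun 1952:Fri 1956:Wed 1960:Mon 1964:Sat 1968:Thu 1972:Tue✓ 1976:Sun 1980:Fri 1984:Wed 1988:Mon 1992:Sat 1996:Thu 2000:Tue✓ 2004:Sun 2008:Fri 2012:Wed 2016:Mon 2020:Sat 2024:Thu 2028:Tue✓ 2032:Sun 2036:Fri
Tuesday: 1972, 2000, 2028 → 3.

3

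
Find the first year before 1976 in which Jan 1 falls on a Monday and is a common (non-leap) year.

Jan 1 advances by 2 weekdays after a leap year and by 1 after a common year.
1976: Jan 1 is Thursday (leap).
1975: Wednesday
1974: Tuesday
1973: Monday
1973 begins on a Monday and is a common year.

1973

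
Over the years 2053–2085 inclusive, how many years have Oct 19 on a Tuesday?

Track Oct 19's weekday year by year (advancing +1, or +2 across a Feb 29):
  2053: Sun  2054: Mon (+1)  2055: Tue (+1) ✓  2056: Thu (+2)  2057: Fri (+1)
  2058: Sat (+1)  2059: Sun (+1)  2060: Tue (+2) ✓  2061: Wed (+1)  2062: Thu (+1)
  2063: Fri (+1)  2064: Sun (+2)  2065: Mon (+1)  2066: Tue (+1) ✓  … (5 more years) …
  2072: Wed (+2)  2073: Thu (+1)  2074: Fri (+1)  2075: Sat (+1)  2076: Mon (+2)
  2077: Tue (+1) ✓  2078: Wed (+1)  2079: Thu (+1)  2080: Sat (+2)  2081: Sun (+1)
  2082: Mon (+1)  2083: Tue (+1) ✓  2084: Thu (+2)  2085: Fri (+1)
Tuesday years: 2055, 2060, 2066, 2077, 2083 — 5 in total.

5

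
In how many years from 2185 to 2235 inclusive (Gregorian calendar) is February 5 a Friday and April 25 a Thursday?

Check each year's weekday for February 5 and April 25:
  2185: Sat/Mon  2186: Sun/Tue  2187: Mon/Wed  2188: Tue/Fri  2189: Thu/Sat  2190: Fri/Sun  2191: Sat/Mon  2192: Sun/Wed  2193: Tue/Thu  2194: Wed/Fri  2195: Thu/Sat  2196: Fri/Mon  2197: Sun/Tue  2198: Mon/Wed  …(23 more)…  2222: Tue/Thu  2223: Wed/Fri  2224: Thu/Sun  2225: Sat/Mon  2226: Sun/Tue  2227: Mon/Wed  2228: Tue/Fri  2229: Thu/Sat  2230: Fri/Sun  2231: Sat/Mon  2232: Sun/Wed  2233: Tue/Thu  2234: Wed/Fri  2235: Thu/Sat
Both conditions hold in: no year — 0.

0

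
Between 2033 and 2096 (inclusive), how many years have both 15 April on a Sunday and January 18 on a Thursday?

Check each year's weekday for 15 April and January 18:
  2033: Fri/Tue  2034: Sat/Wed  2035: Sun/Thu ✓  2036: Tue/Fri  2037: Wed/Sun  2038: Thu/Mon  2039: Fri/Tue  2040: Sun/Wed  2041: Mon/Fri  2042: Tue/Sat  2043: Wed/Sun  2044: Fri/Mon  2045: Sat/Wed  2046: Sun/Thu ✓  …(36 more)…  2083: Thu/Mon  2084: Sat/Tue  2085: Sun/Thu ✓  2086: Mon/Fri  2087: Tue/Sat  2088: Thu/Sun  2089: Fri/Tue  2090: Sat/Wed  2091: Sun/Thu ✓  2092: Tue/Fri  2093: Wed/Sun  2094: Thu/Mon  2095: Fri/Tue  2096: Sun/Wed
Both conditions hold in: 2035, 2046, 2057, 2063, 2074, 2085, 2091 — 7.

7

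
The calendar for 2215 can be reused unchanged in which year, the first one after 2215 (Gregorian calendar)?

Two years share a calendar iff Jan 1 falls on the same weekday and both are leap or both are common. 2215: Jan 1 is Sunday, common year.
2216: Jan 1 Monday, leap
2217: Jan 1 Wednesday, common
2218: Jan 1 Thursday, common
2219: Jan 1 Friday, common
2220: Jan 1 Saturday, leap
2221: Jan 1 Monday, common
2222: Jan 1 Tuesday, common
2223: Jan 1 Wednesday, common
2224: Jan 1 Thursday, leap
2225: Jan 1 Saturday, common
2226: Jan 1 Sunday, common
2226 matches on both conditions.

2226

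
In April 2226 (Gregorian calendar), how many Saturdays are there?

5

April 2226 has 30 days and begins on Saturday.
The first Saturday is April 1.
Saturdays fall on 1, 8, 15, 22, 29 — that's 5.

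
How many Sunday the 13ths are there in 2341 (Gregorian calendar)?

2

Check the 13th of each month of 2341: Jan 13: Mon, Feb 13: Thu, Mar 13: Thu, Apr 13: Sun, May 13: Tue, Jun 13: Fri, Jul 13: Sun, Aug 13: Wed, Sep 13: Sat, Oct 13: Mon, Nov 13: Thu, Dec 13: Sat.
Sunday occurs in April, July — 2 months.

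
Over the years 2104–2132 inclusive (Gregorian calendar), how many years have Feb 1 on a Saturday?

4

Track Feb 1's weekday year by year (advancing +1, or +2 across a Feb 29):
  2104: Fri  2105: Sun (+2)  2106: Mon (+1)  2107: Tue (+1)  2108: Wed (+1)
  2109: Fri (+2)  2110: Sat (+1) ✓  2111: Sun (+1)  2112: Mon (+1)  2113: Wed (+2)
  2114: Thu (+1)  2115: Fri (+1)  2116: Sat (+1) ✓  2117: Mon (+2)  2118: Tue (+1)
  2119: Wed (+1)  2120: Thu (+1)  2121: Sat (+2) ✓  2122: Sun (+1)  2123: Mon (+1)
  2124: Tue (+1)  2125: Thu (+2)  2126: Fri (+1)  2127: Sat (+1) ✓  2128: Sun (+1)
  2129: Tue (+2)  2130: Wed (+1)  2131: Thu (+1)  2132: Fri (+1)
Saturday years: 2110, 2116, 2121, 2127 — 4 in total.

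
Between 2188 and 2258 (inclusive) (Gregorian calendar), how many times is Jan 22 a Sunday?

10

Track Jan 22's weekday year by year (advancing +1, or +2 across a Feb 29):
  2188: Tue  2189: Thu (+2)  2190: Fri (+1)  2191: Sat (+1)  2192: Sun (+1) ✓
  2193: Tue (+2)  2194: Wed (+1)  2195: Thu (+1)  2196: Fri (+1)  2197: Sun (+2) ✓
  2198: Mon (+1)  2199: Tue (+1)  2200: Wed (+1)  2201: Thu (+1)  … (43 more years) …
  2245: Wed (+2)  2246: Thu (+1)  2247: Fri (+1)  2248: Sat (+1)  2249: Mon (+2)
  2250: Tue (+1)  2251: Wed (+1)  2252: Thu (+1)  2253: Sat (+2)  2254: Sun (+1) ✓
  2255: Mon (+1)  2256: Tue (+1)  2257: Thu (+2)  2258: Fri (+1)
Sunday years: 2192, 2197, 2204, 2209, 2215, 2226, 2232, 2237, 2243, 2254 — 10 in total.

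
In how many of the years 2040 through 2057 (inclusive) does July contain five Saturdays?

July has 31 days; it has five Saturdays when Saturday falls among the first (month-length − 28) days — i.e. when July 1 is one of Saturday/Friday/Thursday.
July 1 by year: 2040:Sun 2041:Mon 2042:Tue 2043:Wed 2044:Fri✓ 2045:Sat✓ 2046:Sun 2047:Mon 2048:Wed 2049:Thu✓ 2050:Fri✓ 2051:Sat✓ 2052:Mon 2053:Tue 2054:Wed 2055:Thu✓ 2056:Sat✓ 2057:Sun
Years with five Saturdays: 2044, 2045, 2049, 2050, 2051, 2055, 2056 → 7.

7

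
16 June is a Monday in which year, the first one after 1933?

1941

From one year to the next, a fixed date's weekday advances by 1, or by 2 when a Feb 29 lies between the two dates.
1933: June 16 is Friday.
1934: Saturday (+1)
1935: Sunday (+1)
1936: Tuesday (+2)
1937: Wednesday (+1)
1938: Thursday (+1)
1939: Friday (+1)
1940: Sunday (+2)
1941: Monday (+1)
16 June falls on a Monday in 1941.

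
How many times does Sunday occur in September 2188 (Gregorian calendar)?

September 2188 has 30 days and begins on Monday.
The first Sunday is September 7.
Sundays fall on 7, 14, 21, 28 — that's 4.

4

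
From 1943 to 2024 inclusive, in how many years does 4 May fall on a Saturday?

Track 4 May's weekday year by year (advancing +1, or +2 across a Feb 29):
  1943: Tue  1944: Thu (+2)  1945: Fri (+1)  1946: Sat (+1) ✓  1947: Sun (+1)
  1948: Tue (+2)  1949: Wed (+1)  1950: Thu (+1)  1951: Fri (+1)  1952: Sun (+2)
  1953: Mon (+1)  1954: Tue (+1)  1955: Wed (+1)  1956: Fri (+2)  … (54 more years) …
  2011: Wed (+1)  2012: Fri (+2)  2013: Sat (+1) ✓  2014: Sun (+1)  2015: Mon (+1)
  2016: Wed (+2)  2017: Thu (+1)  2018: Fri (+1)  2019: Sat (+1) ✓  2020: Mon (+2)
  2021: Tue (+1)  2022: Wed (+1)  2023: Thu (+1)  2024: Sat (+2) ✓
Saturday years: 1946, 1957, 1963, 1968, 1974, 1985, 1991, 1996, 2002, 2013, 2019, 2024 — 12 in total.

12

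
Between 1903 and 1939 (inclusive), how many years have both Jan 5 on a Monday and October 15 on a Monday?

Check each year's weekday for Jan 5 and October 15:
  1903: Mon/Thu  1904: Tue/Sat  1905: Thu/Sun  1906: Fri/Mon  1907: Sat/Tue  1908: Sun/Thu  1909: Tue/Fri  1910: Wed/Sat  1911: Thu/Sun  1912: Fri/Tue  1913: Sun/Wed  1914: Mon/Thu  1915: Tue/Fri  1916: Wed/Sun  …(9 more)…  1926: Tue/Fri  1927: Wed/Sat  1928: Thu/Mon  1929: Sat/Tue  1930: Sun/Wed  1931: Mon/Thu  1932: Tue/Sat  1933: Thu/Sun  1934: Fri/Mon  1935: Sat/Tue  1936: Sun/Thu  1937: Tue/Fri  1938: Wed/Sat  1939: Thu/Sun
Both conditions hold in: no year — 0.

0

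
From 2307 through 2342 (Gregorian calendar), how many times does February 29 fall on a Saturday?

Leap years in 2307–2342: 9 of them.
Feb 29 weekday advances by 5 (mod 7) from one leap year to the next four years later (or differs when a century non-leap intervenes).
Leap-day weekdays: 2308:Sat✓ 2312:Thu 2316:Tue 2320:Sun 2324:Fri 2328:Wed 2332:Mon 2336:Sat✓ 2340:Thu
Saturday: 2308, 2336 → 2.

2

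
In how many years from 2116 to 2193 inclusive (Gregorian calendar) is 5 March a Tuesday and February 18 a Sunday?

Check each year's weekday for 5 March and February 18:
  2116: Thu/Tue  2117: Fri/Thu  2118: Sat/Fri  2119: Sun/Sat  2120: Tue/Sun ✓  2121: Wed/Tue  2122: Thu/Wed  2123: Fri/Thu  2124: Sun/Fri  2125: Mon/Sun  2126: Tue/Mon  2127: Wed/Tue  2128: Fri/Wed  2129: Sat/Fri  …(50 more)…  2180: Sun/Fri  2181: Mon/Sun  2182: Tue/Mon  2183: Wed/Tue  2184: Fri/Wed  2185: Sat/Fri  2186: Sun/Sat  2187: Mon/Sun  2188: Wed/Mon  2189: Thu/Wed  2190: Fri/Thu  2191: Sat/Fri  2192: Mon/Sat  2193: Tue/Mon
Both conditions hold in: 2120, 2148, 2176 — 3.

3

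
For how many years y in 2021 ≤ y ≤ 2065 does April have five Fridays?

13

April has 30 days; it has five Fridays when Friday falls among the first (month-length − 28) days — i.e. when April 1 is one of Friday/Thursday.
April 1 by year: 2021:Thu✓ 2022:Fri✓ 2023:Sat 2024:Mon 2025:Tue 2026:Wed 2027:Thu✓ 2028:Sat 2029:Sun 2030:Mon 2031:Tue 2032:Thu✓ 2033:Fri✓ 2034:Sat 2035:Sun …(15 more)… 2051:Sat 2052:Mon 2053:Tue 2054:Wed 2055:Thu✓ 2056:Sat 2057:Sun 2058:Mon 2059:Tue 2060:Thu✓ 2061:Fri✓ 2062:Sat 2063:Sun 2064:Tue 2065:Wed
Years with five Fridays: 2021, 2022, 2027, 2032, 2033, 2038, 2039, 2044, 2049, 2050, 2055, 2060, 2061 → 13.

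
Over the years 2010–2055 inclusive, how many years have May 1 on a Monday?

6

Track May 1's weekday year by year (advancing +1, or +2 across a Feb 29):
  2010: Sat  2011: Sun (+1)  2012: Tue (+2)  2013: Wed (+1)  2014: Thu (+1)
  2015: Fri (+1)  2016: Sun (+2)  2017: Mon (+1) ✓  2018: Tue (+1)  2019: Wed (+1)
  2020: Fri (+2)  2021: Sat (+1)  2022: Sun (+1)  2023: Mon (+1) ✓  … (18 more years) …
  2042: Thu (+1)  2043: Fri (+1)  2044: Sun (+2)  2045: Mon (+1) ✓  2046: Tue (+1)
  2047: Wed (+1)  2048: Fri (+2)  2049: Sat (+1)  2050: Sun (+1)  2051: Mon (+1) ✓
  2052: Wed (+2)  2053: Thu (+1)  2054: Fri (+1)  2055: Sat (+1)
Monday years: 2017, 2023, 2028, 2034, 2045, 2051 — 6 in total.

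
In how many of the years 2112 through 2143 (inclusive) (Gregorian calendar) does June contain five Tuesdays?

June has 30 days; it has five Tuesdays when Tuesday falls among the first (month-length − 28) days — i.e. when June 1 is one of Tuesday/Monday.
June 1 by year: 2112:Wed 2113:Thu 2114:Fri 2115:Sat 2116:Mon✓ 2117:Tue✓ 2118:Wed 2119:Thu 2120:Sat 2121:Sun 2122:Mon✓ 2123:Tue✓ 2124:Thu 2125:Fri 2126:Sat 2127:Sun 2128:Tue✓ 2129:Wed 2130:Thu 2131:Fri 2132:Sun 2133:Mon✓ 2134:Tue✓ 2135:Wed 2136:Fri 2137:Sat 2138:Sun 2139:Mon✓ 2140:Wed 2141:Thu 2142:Fri 2143:Sat
Years with five Tuesdays: 2116, 2117, 2122, 2123, 2128, 2133, 2134, 2139 → 8.

8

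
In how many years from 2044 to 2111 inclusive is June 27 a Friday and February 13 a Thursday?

Check each year's weekday for June 27 and February 13:
  2044: Mon/Sat  2045: Tue/Mon  2046: Wed/Tue  2047: Thu/Wed  2048: Sat/Thu  2049: Sun/Sat  2050: Mon/Sun  2051: Tue/Mon  2052: Thu/Tue  2053: Fri/Thu ✓  2054: Sat/Fri  2055: Sun/Sat  2056: Tue/Sun  2057: Wed/Tue  …(40 more)…  2098: Fri/Thu ✓  2099: Sat/Fri  2100: Sun/Sat  2101: Mon/Sun  2102: Tue/Mon  2103: Wed/Tue  2104: Fri/Wed  2105: Sat/Fri  2106: Sun/Sat  2107: Mon/Sun  2108: Wed/Mon  2109: Thu/Wed  2110: Fri/Thu ✓  2111: Sat/Fri
Both conditions hold in: 2053, 2059, 2070, 2081, 2087, 2098, 2110 — 7.

7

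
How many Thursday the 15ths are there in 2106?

Check the 15th of each month of 2106: Jan 15: Fri, Feb 15: Mon, Mar 15: Mon, Apr 15: Thu, May 15: Sat, Jun 15: Tue, Jul 15: Thu, Aug 15: Sun, Sep 15: Wed, Oct 15: Fri, Nov 15: Mon, Dec 15: Wed.
Thursday occurs in April, July — 2 months.

2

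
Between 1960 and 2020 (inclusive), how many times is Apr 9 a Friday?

Track Apr 9's weekday year by year (advancing +1, or +2 across a Feb 29):
  1960: Sat  1961: Sun (+1)  1962: Mon (+1)  1963: Tue (+1)  1964: Thu (+2)
  1965: Fri (+1) ✓  1966: Sat (+1)  1967: Sun (+1)  1968: Tue (+2)  1969: Wed (+1)
  1970: Thu (+1)  1971: Fri (+1) ✓  1972: Sun (+2)  1973: Mon (+1)  … (33 more years) …
  2007: Mon (+1)  2008: Wed (+2)  2009: Thu (+1)  2010: Fri (+1) ✓  2011: Sat (+1)
  2012: Mon (+2)  2013: Tue (+1)  2014: Wed (+1)  2015: Thu (+1)  2016: Sat (+2)
  2017: Sun (+1)  2018: Mon (+1)  2019: Tue (+1)  2020: Thu (+2)
Friday years: 1965, 1971, 1976, 1982, 1993, 1999, 2004, 2010 — 8 in total.

8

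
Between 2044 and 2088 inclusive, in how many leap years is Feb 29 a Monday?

2

Leap years in 2044–2088: 12 of them.
Feb 29 weekday advances by 5 (mod 7) from one leap year to the next four years later (or differs when a century non-leap intervenes).
Leap-day weekdays: 2044:Mon✓ 2048:Sat 2052:Thu 2056:Tue 2060:Sun 2064:Fri 2068:Wed 2072:Mon✓ 2076:Sat 2080:Thu 2084:Tue 2088:Sun
Monday: 2044, 2072 → 2.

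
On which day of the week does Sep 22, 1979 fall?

Saturday

January 1, 1979 is a Monday.
September 22 is day 265 of the year, i.e. 264 days after Jan 1.
264 mod 7 = 5, so advance 5 weekdays from Monday: Saturday.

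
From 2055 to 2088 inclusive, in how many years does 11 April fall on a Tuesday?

5

Track 11 April's weekday year by year (advancing +1, or +2 across a Feb 29):
  2055: Sun  2056: Tue (+2) ✓  2057: Wed (+1)  2058: Thu (+1)  2059: Fri (+1)
  2060: Sun (+2)  2061: Mon (+1)  2062: Tue (+1) ✓  2063: Wed (+1)  2064: Fri (+2)
  2065: Sat (+1)  2066: Sun (+1)  2067: Mon (+1)  2068: Wed (+2)  … (6 more years) …
  2075: Thu (+1)  2076: Sat (+2)  2077: Sun (+1)  2078: Mon (+1)  2079: Tue (+1) ✓
  2080: Thu (+2)  2081: Fri (+1)  2082: Sat (+1)  2083: Sun (+1)  2084: Tue (+2) ✓
  2085: Wed (+1)  2086: Thu (+1)  2087: Fri (+1)  2088: Sun (+2)
Tuesday years: 2056, 2062, 2073, 2079, 2084 — 5 in total.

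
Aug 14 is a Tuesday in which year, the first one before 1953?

1951

From one year to the next, a fixed date's weekday advances by 1, or by 2 when a Feb 29 lies between the two dates.
1953: August 14 is Friday.
1952: Thursday (−1)
1951: Tuesday (−2)
Aug 14 falls on a Tuesday in 1951.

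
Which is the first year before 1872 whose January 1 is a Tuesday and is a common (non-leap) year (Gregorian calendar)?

Jan 1 advances by 2 weekdays after a leap year and by 1 after a common year.
1872: Jan 1 is Monday (leap).
1871: Sunday
1870: Saturday
1869: Friday
1868: Wednesday (leap)
1867: Tuesday
1867 begins on a Tuesday and is a common year.

1867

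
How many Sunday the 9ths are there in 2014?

3

Check the 9th of each month of 2014: Jan 9: Thu, Feb 9: Sun, Mar 9: Sun, Apr 9: Wed, May 9: Fri, Jun 9: Mon, Jul 9: Wed, Aug 9: Sat, Sep 9: Tue, Oct 9: Thu, Nov 9: Sun, Dec 9: Tue.
Sunday occurs in February, March, November — 3 months.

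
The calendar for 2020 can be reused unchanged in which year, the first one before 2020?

Two years share a calendar iff Jan 1 falls on the same weekday and both are leap or both are common. 2020: Jan 1 is Wednesday, leap year.
2019: Jan 1 Tuesday, common
2018: Jan 1 Monday, common
2017: Jan 1 Sunday, common
2016: Jan 1 Friday, leap
2015: Jan 1 Thursday, common
2014: Jan 1 Wednesday, common
2013: Jan 1 Tuesday, common
2012: Jan 1 Sunday, leap
2011: Jan 1 Saturday, common
2010: Jan 1 Friday, common
2009: Jan 1 Thursday, common
2008: Jan 1 Tuesday, leap
2007: Jan 1 Monday, common
2006: Jan 1 Sunday, common
2005: Jan 1 Saturday, common
2004: Jan 1 Thursday, leap
2003: Jan 1 Wednesday, common
2002: Jan 1 Tuesday, common
2001: Jan 1 Monday, common
2000: Jan 1 Saturday, leap
1999: Jan 1 Friday, common
1998: Jan 1 Thursday, common
1997: Jan 1 Wednesday, common
1996: Jan 1 Monday, leap
1995: Jan 1 Sunday, common
1994: Jan 1 Saturday, common
1993: Jan 1 Friday, common
1992: Jan 1 Wednesday, leap
1992 matches on both conditions.

1992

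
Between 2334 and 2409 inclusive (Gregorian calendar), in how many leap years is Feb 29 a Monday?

2

Leap years in 2334–2409: 19 of them.
Feb 29 weekday advances by 5 (mod 7) from one leap year to the next four years later (or differs when a century non-leap intervenes).
Leap-day weekdays: 2336:Sat 2340:Thu 2344:Tue 2348:Sun 2352:Fri 2356:Wed 2360:Mon✓ 2364:Sat 2368:Thu 2372:Tue 2376:Sun 2380:Fri 2384:Wed 2388:Mon✓ 2392:Sat 2396:Thu 2400:Tue 2404:Sun 2408:Fri
Monday: 2360, 2388 → 2.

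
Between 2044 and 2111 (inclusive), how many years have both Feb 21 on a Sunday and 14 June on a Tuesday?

2

Check each year's weekday for Feb 21 and 14 June:
  2044: Sun/Tue ✓  2045: Tue/Wed  2046: Wed/Thu  2047: Thu/Fri  2048: Fri/Sun  2049: Sun/Mon  2050: Mon/Tue  2051: Tue/Wed  2052: Wed/Fri  2053: Fri/Sat  2054: Sat/Sun  2055: Sun/Mon  2056: Mon/Wed  2057: Wed/Thu  …(40 more)…  2098: Fri/Sat  2099: Sat/Sun  2100: Sun/Mon  2101: Mon/Tue  2102: Tue/Wed  2103: Wed/Thu  2104: Thu/Sat  2105: Sat/Sun  2106: Sun/Mon  2107: Mon/Tue  2108: Tue/Thu  2109: Thu/Fri  2110: Fri/Sat  2111: Sat/Sun
Both conditions hold in: 2044, 2072 — 2.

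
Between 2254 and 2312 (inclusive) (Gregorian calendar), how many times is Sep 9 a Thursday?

7

Track Sep 9's weekday year by year (advancing +1, or +2 across a Feb 29):
  2254: Sat  2255: Sun (+1)  2256: Tue (+2)  2257: Wed (+1)  2258: Thu (+1) ✓
  2259: Fri (+1)  2260: Sun (+2)  2261: Mon (+1)  2262: Tue (+1)  2263: Wed (+1)
  2264: Fri (+2)  2265: Sat (+1)  2266: Sun (+1)  2267: Mon (+1)  … (31 more years) …
  2299: Sat (+1)  2300: Sun (+1)  2301: Mon (+1)  2302: Tue (+1)  2303: Wed (+1)
  2304: Fri (+2)  2305: Sat (+1)  2306: Sun (+1)  2307: Mon (+1)  2308: Wed (+2)
  2309: Thu (+1) ✓  2310: Fri (+1)  2311: Sat (+1)  2312: Mon (+2)
Thursday years: 2258, 2269, 2275, 2280, 2286, 2297, 2309 — 7 in total.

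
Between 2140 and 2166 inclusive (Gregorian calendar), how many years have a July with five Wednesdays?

11

July has 31 days; it has five Wednesdays when Wednesday falls among the first (month-length − 28) days — i.e. when July 1 is one of Wednesday/Tuesday/Monday.
July 1 by year: 2140:Fri 2141:Sat 2142:Sun 2143:Mon✓ 2144:Wed✓ 2145:Thu 2146:Fri 2147:Sat 2148:Mon✓ 2149:Tue✓ 2150:Wed✓ 2151:Thu 2152:Sat 2153:Sun 2154:Mon✓ 2155:Tue✓ 2156:Thu 2157:Fri 2158:Sat 2159:Sun 2160:Tue✓ 2161:Wed✓ 2162:Thu 2163:Fri 2164:Sun 2165:Mon✓ 2166:Tue✓
Years with five Wednesdays: 2143, 2144, 2148, 2149, 2150, 2154, 2155, 2160, 2161, 2165, 2166 → 11.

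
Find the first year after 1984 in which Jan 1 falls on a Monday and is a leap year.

1996

Jan 1 advances by 2 weekdays after a leap year and by 1 after a common year.
1984: Jan 1 is Sunday (leap).
1985: Tuesday
1986: Wednesday
1987: Thursday
1988: Friday (leap)
1989: Sunday
1990: Monday
1991: Tuesday
1992: Wednesday (leap)
1993: Friday
1994: Saturday
1995: Sunday
1996: Monday (leap)
1996 begins on a Monday and is a leap year.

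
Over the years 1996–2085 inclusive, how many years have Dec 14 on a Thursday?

13

Track Dec 14's weekday year by year (advancing +1, or +2 across a Feb 29):
  1996: Sat  1997: Sun (+1)  1998: Mon (+1)  1999: Tue (+1)  2000: Thu (+2) ✓
  2001: Fri (+1)  2002: Sat (+1)  2003: Sun (+1)  2004: Tue (+2)  2005: Wed (+1)
  2006: Thu (+1) ✓  2007: Fri (+1)  2008: Sun (+2)  2009: Mon (+1)  … (62 more years) …
  2072: Wed (+2)  2073: Thu (+1) ✓  2074: Fri (+1)  2075: Sat (+1)  2076: Mon (+2)
  2077: Tue (+1)  2078: Wed (+1)  2079: Thu (+1) ✓  2080: Sat (+2)  2081: Sun (+1)
  2082: Mon (+1)  2083: Tue (+1)  2084: Thu (+2) ✓  2085: Fri (+1)
Thursday years: 2000, 2006, 2017, 2023, 2028, 2034, 2045, 2051, 2056, 2062, 2073, 2079, 2084 — 13 in total.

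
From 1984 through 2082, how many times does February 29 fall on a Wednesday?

4

Leap years in 1984–2082: 25 of them.
Feb 29 weekday advances by 5 (mod 7) from one leap year to the next four years later (or differs when a century non-leap intervenes).
Leap-day weekdays: 1984:Wed✓ 1988:Mon 1992:Sat 1996:Thu 2000:Tue 2004:Sun 2008:Fri 2012:Wed✓ 2016:Mon 2020:Sat 2024:Thu 2028:Tue 2032:Sun 2036:Fri 2040:Wed✓ 2044:Mon 2048:Sat 2052:Thu 2056:Tue 2060:Sun 2064:Fri 2068:Wed✓ 2072:Mon 2076:Sat 2080:Thu
Wednesday: 1984, 2012, 2040, 2068 → 4.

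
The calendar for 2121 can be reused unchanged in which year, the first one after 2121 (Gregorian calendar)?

Two years share a calendar iff Jan 1 falls on the same weekday and both are leap or both are common. 2121: Jan 1 is Wednesday, common year.
2122: Jan 1 Thursday, common
2123: Jan 1 Friday, common
2124: Jan 1 Saturday, leap
2125: Jan 1 Monday, common
2126: Jan 1 Tuesday, common
2127: Jan 1 Wednesday, common
2127 matches on both conditions.

2127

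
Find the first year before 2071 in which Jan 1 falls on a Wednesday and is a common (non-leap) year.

2070

Jan 1 advances by 2 weekdays after a leap year and by 1 after a common year.
2071: Jan 1 is Thursday.
2070: Wednesday
2070 begins on a Wednesday and is a common year.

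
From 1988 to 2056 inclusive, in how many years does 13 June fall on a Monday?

Track 13 June's weekday year by year (advancing +1, or +2 across a Feb 29):
  1988: Mon ✓  1989: Tue (+1)  1990: Wed (+1)  1991: Thu (+1)  1992: Sat (+2)
  1993: Sun (+1)  1994: Mon (+1) ✓  1995: Tue (+1)  1996: Thu (+2)  1997: Fri (+1)
  1998: Sat (+1)  1999: Sun (+1)  2000: Tue (+2)  2001: Wed (+1)  … (41 more years) …
  2043: Sat (+1)  2044: Mon (+2) ✓  2045: Tue (+1)  2046: Wed (+1)  2047: Thu (+1)
  2048: Sat (+2)  2049: Sun (+1)  2050: Mon (+1) ✓  2051: Tue (+1)  2052: Thu (+2)
  2053: Fri (+1)  2054: Sat (+1)  2055: Sun (+1)  2056: Tue (+2)
Monday years: 1988, 1994, 2005, 2011, 2016, 2022, 2033, 2039, 2044, 2050 — 10 in total.

10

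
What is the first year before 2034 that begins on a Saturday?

2033

Jan 1 advances by 2 weekdays after a leap year and by 1 after a common year.
2034: Jan 1 is Sunday.
2033: Saturday
2033 begins on a Saturday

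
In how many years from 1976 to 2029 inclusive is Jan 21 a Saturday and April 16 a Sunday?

Check each year's weekday for Jan 21 and April 16:
  1976: Wed/Fri  1977: Fri/Sat  1978: Sat/Sun ✓  1979: Sun/Mon  1980: Mon/Wed  1981: Wed/Thu  1982: Thu/Fri  1983: Fri/Sat  1984: Sat/Mon  1985: Mon/Tue  1986: Tue/Wed  1987: Wed/Thu  1988: Thu/Sat  1989: Sat/Sun ✓  …(26 more)…  2016: Thu/Sat  2017: Sat/Sun ✓  2018: Sun/Mon  2019: Mon/Tue  2020: Tue/Thu  2021: Thu/Fri  2022: Fri/Sat  2023: Sat/Sun ✓  2024: Sun/Tue  2025: Tue/Wed  2026: Wed/Thu  2027: Thu/Fri  2028: Fri/Sun  2029: Sun/Mon
Both conditions hold in: 1978, 1989, 1995, 2006, 2017, 2023 — 6.

6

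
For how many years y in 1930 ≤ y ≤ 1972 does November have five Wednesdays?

13

November has 30 days; it has five Wednesdays when Wednesday falls among the first (month-length − 28) days — i.e. when November 1 is one of Wednesday/Tuesday.
November 1 by year: 1930:Sat 1931:Sun 1932:Tue✓ 1933:Wed✓ 1934:Thu 1935:Fri 1936:Sun 1937:Mon 1938:Tue✓ 1939:Wed✓ 1940:Fri 1941:Sat 1942:Sun 1943:Mon 1944:Wed✓ …(13 more)… 1958:Sat 1959:Sun 1960:Tue✓ 1961:Wed✓ 1962:Thu 1963:Fri 1964:Sun 1965:Mon 1966:Tue✓ 1967:Wed✓ 1968:Fri 1969:Sat 1970:Sun 1971:Mon 1972:Wed✓
Years with five Wednesdays: 1932, 1933, 1938, 1939, 1944, 1949, 1950, 1955, 1960, 1961, 1966, 1967, 1972 → 13.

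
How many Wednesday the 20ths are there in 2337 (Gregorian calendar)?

2

Check the 20th of each month of 2337: Jan 20: Wed, Feb 20: Sat, Mar 20: Sat, Apr 20: Tue, May 20: Thu, Jun 20: Sun, Jul 20: Tue, Aug 20: Fri, Sep 20: Mon, Oct 20: Wed, Nov 20: Sat, Dec 20: Mon.
Wednesday occurs in January, October — 2 months.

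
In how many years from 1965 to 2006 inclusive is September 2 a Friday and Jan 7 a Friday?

Check each year's weekday for September 2 and Jan 7:
  1965: Thu/Thu  1966: Fri/Fri ✓  1967: Sat/Sat  1968: Mon/Sun  1969: Tue/Tue  1970: Wed/Wed  1971: Thu/Thu  1972: Sat/Fri  1973: Sun/Sun  1974: Mon/Mon  1975: Tue/Tue  1976: Thu/Wed  1977: Fri/Fri ✓  1978: Sat/Sat  …(14 more)…  1993: Thu/Thu  1994: Fri/Fri ✓  1995: Sat/Sat  1996: Mon/Sun  1997: Tue/Tue  1998: Wed/Wed  1999: Thu/Thu  2000: Sat/Fri  2001: Sun/Sun  2002: Mon/Mon  2003: Tue/Tue  2004: Thu/Wed  2005: Fri/Fri ✓  2006: Sat/Sat
Both conditions hold in: 1966, 1977, 1983, 1994, 2005 — 5.

5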